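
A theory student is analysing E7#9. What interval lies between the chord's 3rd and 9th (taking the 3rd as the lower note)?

E7#9 is spelled E-G#-B-D-F##.
So we need the interval from G# up to F##.
Counting 7 letters and 11 half steps from G# gives a major seventh.

major 7th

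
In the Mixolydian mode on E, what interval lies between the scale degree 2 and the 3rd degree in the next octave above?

E mixolydian: E F# G# A B C# D.
So we need the interval from F# up to G#.
Counting 9 letters and 14 half steps from F# gives a major ninth.

major ninth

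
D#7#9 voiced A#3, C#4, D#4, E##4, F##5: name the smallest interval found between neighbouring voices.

Adjacent intervals: A#3→C#4 = minor third; C#4→D#4 = major second; D#4→E##4 = augmented second; E##4→F##5 = minor ninth.
The smallest is C#4 to D#4, a major second (2 semitones).

M2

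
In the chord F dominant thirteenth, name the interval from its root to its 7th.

minor seventh

F dominant thirteenth: F A C Eb G D.
So we need the interval from F up to Eb.
From F to Eb: 10 semitones over a seventh = minor.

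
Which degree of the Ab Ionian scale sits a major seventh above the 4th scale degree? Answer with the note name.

C

The scale is Ab Bb C Db Eb F G.
The 4th scale degree is Db; a major seventh above that is C — scale degree 3.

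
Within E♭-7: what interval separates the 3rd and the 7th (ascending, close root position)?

E♭m7 (E♭ minor seventh) is spelled E♭ G♭ B♭ D♭.
So we need the interval from G♭ up to D♭.
Counting 5 letters and 7 half steps from G♭ gives a perfect fifth.

P5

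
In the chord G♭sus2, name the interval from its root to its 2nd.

major second

G♭sus2: G♭–A♭–D♭.
Root = G♭; 2nd = A♭.
Counting 2 letters and 2 half steps from G♭ gives a major second.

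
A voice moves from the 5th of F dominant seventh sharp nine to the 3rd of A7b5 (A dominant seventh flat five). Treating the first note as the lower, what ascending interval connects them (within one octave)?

augmented unison

F dominant seventh sharp nine has C as its 5th, and A7b5 (A dominant seventh flat five) has C# as its 3rd.
From C to C#: 1 semitone over a unison = augmented.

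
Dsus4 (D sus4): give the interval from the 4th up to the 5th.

Spelling the chord: D G A.
That puts G below A.
From G to A is 2 semitones, exactly the major second.

major second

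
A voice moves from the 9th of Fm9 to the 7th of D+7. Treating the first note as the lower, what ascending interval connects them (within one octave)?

Fm9 has G as its 9th, and D+7 has C as its 7th.
Counting 4 letters and 5 half steps from G gives a perfect fourth.

perfect 4th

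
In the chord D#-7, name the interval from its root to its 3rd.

minor third

The chord tones of D#-7 are D# F# A# C#.
The root is D# and the 3rd is F#.
From D# to F#: 3 semitones over a third = minor.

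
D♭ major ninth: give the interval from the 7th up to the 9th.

minor 3rd

D♭maj9: D♭–F–A♭–C–E♭.
The 7th is C and the 9th is E♭.
C up to E♭ is 3 semitones, a half step narrower than a major third, so the interval is minor.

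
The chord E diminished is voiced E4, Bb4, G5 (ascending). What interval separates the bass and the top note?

The outer voices are E4 and G5.
E up to G is 15 semitones, a half step narrower than a major tenth, so the interval is minor.

minor 10th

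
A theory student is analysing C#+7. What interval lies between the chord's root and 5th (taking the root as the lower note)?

augmented 5th

The chord tones of C#7#5 are C#-E#-G##-B.
Root = C#; 5th = G##.
5 letter names make it a fifth; at 8 semitones (a half step wider than perfect) the quality is augmented.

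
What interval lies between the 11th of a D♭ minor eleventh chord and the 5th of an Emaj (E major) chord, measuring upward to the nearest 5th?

D♭ minor eleventh has G♭ as its 11th, and Emaj (E major) has B as its 5th.
G♭ up to B is 5 semitones, a half step wider than a major third, so the interval is augmented.

augmented 3rd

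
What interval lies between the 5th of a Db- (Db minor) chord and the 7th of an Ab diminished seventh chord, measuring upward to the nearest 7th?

The 5th of Db- (Db minor) is Ab; the 7th of Ab diminished seventh is Gbb.
7 letter names make it a seventh; at 9 semitones (a whole step narrower than major) the quality is diminished.

diminished seventh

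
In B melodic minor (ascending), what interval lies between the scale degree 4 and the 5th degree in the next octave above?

major ninth

The scale runs B C# D E F# G# A#.
Scale degree 4 = E; degree 5 (up an octave) = F#.
E up to F# spans 9 letter names and 14 semitones — a major ninth.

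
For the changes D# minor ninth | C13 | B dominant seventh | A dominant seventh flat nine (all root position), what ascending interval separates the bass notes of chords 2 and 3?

The roots are C and B.
Counting 7 letters and 11 half steps from C gives a major seventh.

major 7th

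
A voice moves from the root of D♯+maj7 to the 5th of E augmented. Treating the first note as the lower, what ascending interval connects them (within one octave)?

D♯+maj7 has D♯ as its root, and E augmented has B♯ as its 5th.
From D♯ to B♯ is 9 semitones, exactly the major sixth.

major sixth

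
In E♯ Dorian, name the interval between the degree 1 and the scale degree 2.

M2

Spelling E♯ Dorian: E♯ F𝄪 G♯ A♯ B♯ C𝄪 D♯.
The degree 1 is E♯ and the degree 2 is F𝄪.
Counting 2 letters and 2 half steps from E♯ gives a major second.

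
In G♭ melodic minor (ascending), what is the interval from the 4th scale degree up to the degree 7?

Spelling G♭ melodic minor (ascending): G♭ A♭ B𝄫 C♭ D♭ E♭ F.
That puts C♭ below F.
From C♭ to F: 6 semitones over a fourth = augmented.

augmented fourth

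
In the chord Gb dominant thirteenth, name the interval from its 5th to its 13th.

major 9th

The chord tones of Gb dominant thirteenth are Gb-Bb-Db-Fb-Ab-Eb.
So we need the interval from Db up to Eb.
Db up to Eb spans 9 letter names and 14 semitones — a major ninth.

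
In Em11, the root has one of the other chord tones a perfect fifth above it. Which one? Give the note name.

B

Em11 (E minor eleventh) is spelled E-G-B-D-F♯-A.
The root is E. A perfect fifth above E is B.
B is the chord's 5th.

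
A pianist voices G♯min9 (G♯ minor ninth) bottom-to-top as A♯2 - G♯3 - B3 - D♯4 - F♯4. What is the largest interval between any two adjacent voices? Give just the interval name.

Adjacent intervals: A♯2→G♯3 = minor seventh; G♯3→B3 = minor third; B3→D♯4 = major third; D♯4→F♯4 = minor third.
The largest is A♯2 to G♯3, a minor seventh (10 semitones).

minor seventh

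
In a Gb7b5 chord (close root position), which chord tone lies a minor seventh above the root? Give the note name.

Fb

Gb dominant seventh flat five is spelled Gb–Bb–Dbb–Fb.
The root is Gb. A minor seventh above Gb is Fb.
Fb is the chord's 7th.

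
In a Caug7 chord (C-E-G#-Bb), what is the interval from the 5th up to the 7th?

So we need the interval from G# up to Bb.
From G# to Bb: 2 semitones over a third = diminished.

d3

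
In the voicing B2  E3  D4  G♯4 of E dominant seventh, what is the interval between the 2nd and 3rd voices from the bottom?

Those voices are E3 and D4.
7 letter names make it a seventh; at 10 semitones (a half step narrower than major) the quality is minor.

minor 7th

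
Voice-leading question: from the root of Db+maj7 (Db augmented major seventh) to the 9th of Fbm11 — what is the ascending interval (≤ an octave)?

P4

The root of Db+maj7 (Db augmented major seventh) is Db; the 9th of Fbm11 is Gb.
Db up to Gb spans 4 letter names and 5 semitones — a perfect fourth.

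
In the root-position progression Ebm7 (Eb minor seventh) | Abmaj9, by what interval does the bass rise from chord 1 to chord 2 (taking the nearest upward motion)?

perfect fourth

The roots are Eb and Ab.
Eb up to Ab spans 4 letter names and 5 semitones — a perfect fourth.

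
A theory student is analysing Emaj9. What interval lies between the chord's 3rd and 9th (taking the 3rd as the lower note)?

Spelling the chord: E-G#-B-D#-F#.
That puts G# below F#.
7 letter names make it a seventh; at 10 semitones (a half step narrower than major) the quality is minor.

minor 7th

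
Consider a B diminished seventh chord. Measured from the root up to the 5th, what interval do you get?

B diminished seventh: B–D–F–Ab.
That puts B below F.
B up to F is 6 semitones, a half step narrower than a perfect fifth, so the interval is diminished.

diminished fifth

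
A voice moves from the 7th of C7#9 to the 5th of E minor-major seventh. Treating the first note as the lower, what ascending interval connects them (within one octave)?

augmented unison

C7#9 has Bb as its 7th, and E minor-major seventh has B as its 5th.
1 letter names make it a unison; at 1 semitone (a half step wider than perfect) the quality is augmented.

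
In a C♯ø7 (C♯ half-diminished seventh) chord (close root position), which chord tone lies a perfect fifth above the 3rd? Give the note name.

C♯m7b5 is spelled C♯, E, G, B.
The 3rd is E. A perfect fifth above E is B.
B is the chord's 7th.

B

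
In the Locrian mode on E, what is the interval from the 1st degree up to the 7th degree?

minor seventh

The scale runs E F G A Bb C D.
1st degree = E; degree 7 = D.
E up to D is 10 semitones, a half step narrower than a major seventh, so the interval is minor.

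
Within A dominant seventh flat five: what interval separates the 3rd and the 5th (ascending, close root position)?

diminished third

Spelling the chord: A C# Eb G.
So we need the interval from C# up to Eb.
3 letter names make it a third; at 2 semitones (a whole step narrower than major) the quality is diminished.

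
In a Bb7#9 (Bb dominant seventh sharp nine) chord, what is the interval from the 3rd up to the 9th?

Bb7#9 (Bb dominant seventh sharp nine) is spelled Bb, D, F, Ab, C#.
The 3rd is D and the 9th is C#.
D up to C# spans 7 letter names and 11 semitones — a major seventh.

major seventh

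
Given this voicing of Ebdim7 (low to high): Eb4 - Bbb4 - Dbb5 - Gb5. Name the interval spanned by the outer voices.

minor tenth

The outer voices are Eb4 and Gb5.
10 letter names make it a tenth; at 15 semitones (a half step narrower than major) the quality is minor.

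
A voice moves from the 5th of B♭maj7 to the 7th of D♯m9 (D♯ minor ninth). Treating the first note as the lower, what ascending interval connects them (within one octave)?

augmented fifth

The 5th of B♭maj7 is F; the 7th of D♯m9 (D♯ minor ninth) is C♯.
From F to C♯: 8 semitones over a fifth = augmented.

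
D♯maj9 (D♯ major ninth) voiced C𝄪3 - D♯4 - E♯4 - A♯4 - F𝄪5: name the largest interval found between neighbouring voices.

Adjacent intervals: C𝄪3→D♯4 = minor ninth; D♯4→E♯4 = major second; E♯4→A♯4 = perfect fourth; A♯4→F𝄪5 = major sixth.
The largest is C𝄪3 to D♯4, a minor ninth (13 semitones).

minor ninth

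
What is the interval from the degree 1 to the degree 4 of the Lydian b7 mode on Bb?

augmented fourth

The scale runs Bb C D E F G Ab.
The degree 1 is Bb and the 4th degree is E.
Bb up to E is 6 semitones, a half step wider than a perfect fourth, so the interval is augmented.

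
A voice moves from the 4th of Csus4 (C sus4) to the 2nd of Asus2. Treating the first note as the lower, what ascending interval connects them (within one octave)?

Csus4 (C sus4) has F as its 4th, and Asus2 has B as its 2nd.
F up to B is 6 semitones, a half step wider than a perfect fourth, so the interval is augmented.

augmented fourth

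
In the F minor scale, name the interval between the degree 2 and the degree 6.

F natural minor: F G A♭ B♭ C D♭ E♭.
Degree 2 = G; 6th scale degree = D♭.
From G to D♭: 6 semitones over a fifth = diminished.

diminished fifth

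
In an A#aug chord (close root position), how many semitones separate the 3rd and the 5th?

4

Spelling the chord: A# C## E##.
C## to E## is a major third: 4 semitones.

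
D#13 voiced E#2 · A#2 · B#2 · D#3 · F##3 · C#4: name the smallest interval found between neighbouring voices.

Adjacent intervals: E#2→A#2 = perfect fourth; A#2→B#2 = major second; B#2→D#3 = minor third; D#3→F##3 = major third; F##3→C#4 = diminished fifth.
The smallest is A#2 to B#2, a major second (2 semitones).

major second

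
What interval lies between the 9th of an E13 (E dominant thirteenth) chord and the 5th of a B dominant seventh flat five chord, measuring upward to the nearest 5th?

d8

E13 (E dominant thirteenth) has F# as its 9th, and B dominant seventh flat five has F as its 5th.
From F# to F: 11 semitones over an octave = diminished.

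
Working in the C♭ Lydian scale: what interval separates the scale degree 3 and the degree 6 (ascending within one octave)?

Spelling the C♭ Lydian scale: C♭ D♭ E♭ F G♭ A♭ B♭.
That puts E♭ below A♭.
E♭ up to A♭ spans 4 letter names and 5 semitones — a perfect fourth.

perfect fourth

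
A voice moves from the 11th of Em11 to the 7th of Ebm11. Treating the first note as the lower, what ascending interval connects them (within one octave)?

diminished 4th

The 11th of Em11 is A; the 7th of Ebm11 is Db.
From A to Db: 4 semitones over a fourth = diminished.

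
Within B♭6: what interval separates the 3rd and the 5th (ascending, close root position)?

B♭6 (B♭ major sixth): B♭-D-F-G.
The 3rd is D and the 5th is F.
3 letter names make it a third; at 3 semitones (a half step narrower than major) the quality is minor.

minor 3rd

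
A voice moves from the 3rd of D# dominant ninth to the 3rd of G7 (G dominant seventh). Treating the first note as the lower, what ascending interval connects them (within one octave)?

diminished fourth

The 3rd of D# dominant ninth is F##; the 3rd of G7 (G dominant seventh) is B.
4 letter names make it a fourth; at 4 semitones (a half step narrower than perfect) the quality is diminished.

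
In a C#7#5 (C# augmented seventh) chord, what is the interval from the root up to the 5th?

augmented 5th

The chord tones of C#7#5 are C#–E#–G##–B.
That puts C# below G##.
From C# to G##: 8 semitones over a fifth = augmented.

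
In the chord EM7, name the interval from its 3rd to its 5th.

minor 3rd

EΔ7: E–G#–B–D#.
So we need the interval from G# up to B.
3 letter names make it a third; at 3 semitones (a half step narrower than major) the quality is minor.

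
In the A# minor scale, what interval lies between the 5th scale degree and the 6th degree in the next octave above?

minor 9th

Spelling the A# minor scale: A# B# C# D# E# F# G#.
The 5th scale degree is E# and the degree 6 (up an octave) is F#.
E# up to F# is 13 semitones, a half step narrower than a major ninth, so the interval is minor.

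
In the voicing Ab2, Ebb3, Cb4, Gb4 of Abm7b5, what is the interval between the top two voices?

Those voices are Cb4 and Gb4.
Cb up to Gb spans 5 letter names and 7 semitones — a perfect fifth.

P5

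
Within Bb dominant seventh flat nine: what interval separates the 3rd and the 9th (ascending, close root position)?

diminished seventh

Spelling the chord: Bb D F Ab Cb.
So we need the interval from D up to Cb.
D up to Cb is 9 semitones, a whole step narrower than a major seventh, so the interval is diminished.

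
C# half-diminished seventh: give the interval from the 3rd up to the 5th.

C#ø (C# half-diminished seventh): C# E G B.
So we need the interval from E up to G.
From E to G: 3 semitones over a third = minor.

minor 3rd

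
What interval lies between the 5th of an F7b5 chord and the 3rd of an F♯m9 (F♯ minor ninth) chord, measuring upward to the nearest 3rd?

augmented 6th

The 5th of F7b5 is C♭; the 3rd of F♯m9 (F♯ minor ninth) is A.
C♭ up to A is 10 semitones, a half step wider than a major sixth, so the interval is augmented.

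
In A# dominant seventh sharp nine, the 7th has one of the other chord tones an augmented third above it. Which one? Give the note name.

A#7#9 is spelled A#–C##–E#–G#–B##.
The 7th is G#. An augmented third above G# is B##.
B## is the chord's 9th.

B##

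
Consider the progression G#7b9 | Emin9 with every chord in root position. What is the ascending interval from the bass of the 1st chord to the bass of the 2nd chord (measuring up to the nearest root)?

The roots are G# and E.
6 letter names make it a sixth; at 8 semitones (a half step narrower than major) the quality is minor.

m6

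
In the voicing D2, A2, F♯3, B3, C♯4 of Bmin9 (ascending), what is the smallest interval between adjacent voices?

M2

Adjacent intervals: D2→A2 = perfect fifth; A2→F♯3 = major sixth; F♯3→B3 = perfect fourth; B3→C♯4 = major second.
The smallest is B3 to C♯4, a major second (2 semitones).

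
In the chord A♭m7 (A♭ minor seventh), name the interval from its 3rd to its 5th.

A♭min7 (A♭ minor seventh) is spelled A♭–C♭–E♭–G♭.
That puts C♭ below E♭.
Counting 3 letters and 4 half steps from C♭ gives a major third.

major 3rd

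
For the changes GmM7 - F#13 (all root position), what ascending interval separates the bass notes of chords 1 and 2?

major seventh

The roots are G and F#.
From G to F# is 11 semitones, exactly the major seventh.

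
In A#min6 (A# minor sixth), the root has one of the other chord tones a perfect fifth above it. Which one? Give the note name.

A#m6: A#, C#, E#, F##.
The root is A#. A perfect fifth above A# is E#.
E# is the chord's 5th.

E#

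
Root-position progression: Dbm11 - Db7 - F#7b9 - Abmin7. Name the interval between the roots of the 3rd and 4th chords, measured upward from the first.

The roots are F# and Ab.
From F# to Ab: 2 semitones over a third = diminished.

diminished 3rd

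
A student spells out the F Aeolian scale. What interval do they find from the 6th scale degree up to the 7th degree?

The scale runs F G Ab Bb C Db Eb.
The 6th scale degree is Db and the scale degree 7 is Eb.
Counting 2 letters and 2 half steps from Db gives a major second.

major second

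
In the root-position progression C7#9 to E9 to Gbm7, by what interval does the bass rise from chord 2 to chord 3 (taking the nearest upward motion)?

d3

The roots are E and Gb.
3 letter names make it a third; at 2 semitones (a whole step narrower than major) the quality is diminished.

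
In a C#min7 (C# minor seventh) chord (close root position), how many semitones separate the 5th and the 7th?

3

Spelling the chord: C#-E-G#-B.
G# to B is a minor third: 3 semitones.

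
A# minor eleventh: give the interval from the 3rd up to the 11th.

major ninth

Spelling the chord: A#, C#, E#, G#, B#, D#.
That puts C# below D#.
From C# to D# is 14 semitones, exactly the major ninth.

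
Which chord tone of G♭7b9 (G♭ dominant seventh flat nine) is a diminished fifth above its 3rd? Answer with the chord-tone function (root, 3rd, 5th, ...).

7th

G♭7b9 (G♭ dominant seventh flat nine) is spelled G♭-B♭-D♭-F♭-A𝄫.
The 3rd is B♭. A diminished fifth above B♭ is F♭.
F♭ is the chord's 7th.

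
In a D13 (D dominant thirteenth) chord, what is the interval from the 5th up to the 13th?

The chord tones of D13 (D dominant thirteenth) are D F♯ A C E B.
5th = A; 13th = B.
A up to B spans 9 letter names and 14 semitones — a major ninth.

major ninth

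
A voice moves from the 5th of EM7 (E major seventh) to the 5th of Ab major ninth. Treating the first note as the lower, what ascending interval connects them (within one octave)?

The 5th of EM7 (E major seventh) is B; the 5th of Ab major ninth is Eb.
From B to Eb: 4 semitones over a fourth = diminished.

diminished 4th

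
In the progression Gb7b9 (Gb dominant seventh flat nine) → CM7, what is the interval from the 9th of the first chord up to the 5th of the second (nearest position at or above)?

augmented 7th

Gb7b9 (Gb dominant seventh flat nine) has Abb as its 9th, and CM7 has G as its 5th.
7 letter names make it a seventh; at 12 semitones (a half step wider than major) the quality is augmented.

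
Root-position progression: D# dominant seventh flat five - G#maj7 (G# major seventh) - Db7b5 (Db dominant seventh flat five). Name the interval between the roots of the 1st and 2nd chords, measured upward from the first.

The roots are D# and G#.
Counting 4 letters and 5 half steps from D# gives a perfect fourth.

P4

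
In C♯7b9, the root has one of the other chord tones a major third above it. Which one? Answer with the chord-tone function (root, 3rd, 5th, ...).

3rd

The chord tones of C♯7b9 (C♯ dominant seventh flat nine) are C♯, E♯, G♯, B, D.
The root is C♯. A major third above C♯ is E♯.
E♯ is the chord's 3rd.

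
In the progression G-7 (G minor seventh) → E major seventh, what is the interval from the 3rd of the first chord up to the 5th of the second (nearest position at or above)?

augmented unison

G-7 (G minor seventh) has Bb as its 3rd, and E major seventh has B as its 5th.
From Bb to B: 1 semitone over a unison = augmented.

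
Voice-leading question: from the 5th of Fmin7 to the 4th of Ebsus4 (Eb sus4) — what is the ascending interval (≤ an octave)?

minor sixth

Fmin7 has C as its 5th, and Ebsus4 (Eb sus4) has Ab as its 4th.
6 letter names make it a sixth; at 8 semitones (a half step narrower than major) the quality is minor.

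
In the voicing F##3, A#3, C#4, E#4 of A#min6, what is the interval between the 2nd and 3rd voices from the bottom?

Those voices are A#3 and C#4.
A# up to C# is 3 semitones, a half step narrower than a major third, so the interval is minor.

minor third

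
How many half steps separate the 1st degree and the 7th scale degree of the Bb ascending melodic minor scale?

11

The scale is Bb C Db Eb F G A.
Bb up to A is a major seventh — 11 semitones.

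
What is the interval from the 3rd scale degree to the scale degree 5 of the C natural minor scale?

The scale runs C D Eb F G Ab Bb.
That puts Eb below G.
Eb up to G spans 3 letter names and 4 semitones — a major third.

M3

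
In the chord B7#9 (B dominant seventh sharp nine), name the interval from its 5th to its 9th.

augmented 5th

B7#9 is spelled B D# F# A C##.
5th = F#; 9th = C##.
5 letter names make it a fifth; at 8 semitones (a half step wider than perfect) the quality is augmented.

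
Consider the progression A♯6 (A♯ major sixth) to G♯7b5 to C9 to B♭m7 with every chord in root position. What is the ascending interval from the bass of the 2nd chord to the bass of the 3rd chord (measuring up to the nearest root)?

diminished fourth

The roots are G♯ and C.
G♯ up to C is 4 semitones, a half step narrower than a perfect fourth, so the interval is diminished.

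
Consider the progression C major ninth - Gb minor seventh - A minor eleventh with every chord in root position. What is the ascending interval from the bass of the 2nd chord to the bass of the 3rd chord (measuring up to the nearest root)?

The roots are Gb and A.
2 letter names make it a second; at 3 semitones (a half step wider than major) the quality is augmented.

augmented second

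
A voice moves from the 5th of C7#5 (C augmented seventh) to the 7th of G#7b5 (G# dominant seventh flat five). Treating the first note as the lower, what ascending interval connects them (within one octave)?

C7#5 (C augmented seventh) has G# as its 5th, and G#7b5 (G# dominant seventh flat five) has F# as its 7th.
7 letter names make it a seventh; at 10 semitones (a half step narrower than major) the quality is minor.

minor seventh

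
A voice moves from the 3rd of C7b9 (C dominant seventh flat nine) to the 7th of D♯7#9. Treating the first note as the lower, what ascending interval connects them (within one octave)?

M6

C7b9 (C dominant seventh flat nine) has E as its 3rd, and D♯7#9 has C♯ as its 7th.
Counting 6 letters and 9 half steps from E gives a major sixth.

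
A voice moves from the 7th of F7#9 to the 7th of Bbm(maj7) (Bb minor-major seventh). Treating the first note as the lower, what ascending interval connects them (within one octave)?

A4

The 7th of F7#9 is Eb; the 7th of Bbm(maj7) (Bb minor-major seventh) is A.
From Eb to A: 6 semitones over a fourth = augmented.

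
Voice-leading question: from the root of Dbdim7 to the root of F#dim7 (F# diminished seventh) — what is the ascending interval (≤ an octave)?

Dbdim7 has Db as its root, and F#dim7 (F# diminished seventh) has F# as its root.
Db up to F# is 5 semitones, a half step wider than a major third, so the interval is augmented.

augmented third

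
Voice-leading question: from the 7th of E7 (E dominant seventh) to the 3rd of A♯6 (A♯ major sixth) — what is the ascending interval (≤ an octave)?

The 7th of E7 (E dominant seventh) is D; the 3rd of A♯6 (A♯ major sixth) is C𝄪.
7 letter names make it a seventh; at 12 semitones (a half step wider than major) the quality is augmented.

A7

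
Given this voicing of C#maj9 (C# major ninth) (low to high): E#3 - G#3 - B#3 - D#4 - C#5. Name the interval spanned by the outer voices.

minor thirteenth

The outer voices are E#3 and C#5.
From E# to C#: 20 semitones over a thirteenth = minor.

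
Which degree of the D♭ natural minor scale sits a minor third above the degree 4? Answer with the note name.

The scale is D♭ E♭ F♭ G♭ A♭ B𝄫 C♭.
The degree 4 is G♭; a minor third above that is B𝄫 — scale degree 6.

Bbb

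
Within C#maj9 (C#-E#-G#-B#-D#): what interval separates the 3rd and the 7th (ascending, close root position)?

The 3rd is E# and the 7th is B#.
Counting 5 letters and 7 half steps from E# gives a perfect fifth.

perfect 5th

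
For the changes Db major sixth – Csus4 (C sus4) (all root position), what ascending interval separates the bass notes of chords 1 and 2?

The roots are Db and C.
From Db to C is 11 semitones, exactly the major seventh.

major 7th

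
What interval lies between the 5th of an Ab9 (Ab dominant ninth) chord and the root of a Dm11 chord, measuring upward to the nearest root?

major seventh

The 5th of Ab9 (Ab dominant ninth) is Eb; the root of Dm11 is D.
Eb up to D spans 7 letter names and 11 semitones — a major seventh.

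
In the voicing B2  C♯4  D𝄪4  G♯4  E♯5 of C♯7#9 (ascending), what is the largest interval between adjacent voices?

Adjacent intervals: B2→C♯4 = major ninth; C♯4→D𝄪4 = augmented second; D𝄪4→G♯4 = diminished fourth; G♯4→E♯5 = major sixth.
The largest is B2 to C♯4, a major ninth (14 semitones).

M9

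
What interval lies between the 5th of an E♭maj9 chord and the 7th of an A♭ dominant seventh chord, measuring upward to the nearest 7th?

minor sixth

E♭maj9 has B♭ as its 5th, and A♭ dominant seventh has G♭ as its 7th.
B♭ up to G♭ is 8 semitones, a half step narrower than a major sixth, so the interval is minor.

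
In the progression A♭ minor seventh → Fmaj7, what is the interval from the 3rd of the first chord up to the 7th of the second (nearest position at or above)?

A♭ minor seventh has C♭ as its 3rd, and Fmaj7 has E as its 7th.
C♭ up to E is 5 semitones, a half step wider than a major third, so the interval is augmented.

augmented third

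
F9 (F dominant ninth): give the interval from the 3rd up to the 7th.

diminished 5th

F9 (F dominant ninth) is spelled F A C Eb G.
The 3rd is A and the 7th is Eb.
5 letter names make it a fifth; at 6 semitones (a half step narrower than perfect) the quality is diminished.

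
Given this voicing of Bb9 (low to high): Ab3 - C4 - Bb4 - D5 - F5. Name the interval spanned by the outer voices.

major thirteenth

The outer voices are Ab3 and F5.
Counting 13 letters and 21 half steps from Ab gives a major thirteenth.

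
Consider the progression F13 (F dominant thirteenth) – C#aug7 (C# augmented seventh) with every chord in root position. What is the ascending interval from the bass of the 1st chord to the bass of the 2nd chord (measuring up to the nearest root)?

augmented fifth

The roots are F and C#.
5 letter names make it a fifth; at 8 semitones (a half step wider than perfect) the quality is augmented.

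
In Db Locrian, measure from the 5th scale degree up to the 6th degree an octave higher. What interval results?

major ninth

Db locrian: Db Ebb Fb Gb Abb Bbb Cb.
The 5th scale degree is Abb and the degree 6 (up an octave) is Bbb.
From Abb to Bbb is 14 semitones, exactly the major ninth.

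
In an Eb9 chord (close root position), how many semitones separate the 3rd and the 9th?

10

Eb9 is spelled Eb G Bb Db F.
G to F is a minor seventh: 10 semitones.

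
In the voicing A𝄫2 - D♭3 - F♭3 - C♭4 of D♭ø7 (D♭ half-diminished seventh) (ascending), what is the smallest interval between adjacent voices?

m3

Adjacent intervals: A𝄫2→D♭3 = augmented fourth; D♭3→F♭3 = minor third; F♭3→C♭4 = perfect fifth.
The smallest is D♭3 to F♭3, a minor third (3 semitones).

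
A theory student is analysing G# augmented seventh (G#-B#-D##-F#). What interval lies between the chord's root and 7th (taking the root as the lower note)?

minor seventh

So we need the interval from G# up to F#.
7 letter names make it a seventh; at 10 semitones (a half step narrower than major) the quality is minor.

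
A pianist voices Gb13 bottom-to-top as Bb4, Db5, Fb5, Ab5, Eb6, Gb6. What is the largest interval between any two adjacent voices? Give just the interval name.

perfect fifth

Adjacent intervals: Bb4→Db5 = minor third; Db5→Fb5 = minor third; Fb5→Ab5 = major third; Ab5→Eb6 = perfect fifth; Eb6→Gb6 = minor third.
The largest is Ab5 to Eb6, a perfect fifth (7 semitones).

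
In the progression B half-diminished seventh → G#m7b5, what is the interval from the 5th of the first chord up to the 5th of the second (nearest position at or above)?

major sixth

B half-diminished seventh has F as its 5th, and G#m7b5 has D as its 5th.
F up to D spans 6 letter names and 9 semitones — a major sixth.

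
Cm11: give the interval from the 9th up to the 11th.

C minor eleventh: C–E♭–G–B♭–D–F.
That puts D below F.
3 letter names make it a third; at 3 semitones (a half step narrower than major) the quality is minor.

minor 3rd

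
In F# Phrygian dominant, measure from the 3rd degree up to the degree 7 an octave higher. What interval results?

diminished 12th

Spelling F# Phrygian dominant: F# G A# B C# D E.
That puts A# below E.
A# up to E is 18 semitones, a half step narrower than a perfect twelfth, so the interval is diminished.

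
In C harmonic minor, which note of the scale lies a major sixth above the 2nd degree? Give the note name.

The scale is C D E♭ F G A♭ B.
The 2nd degree is D; a major sixth above that is B — scale degree 7.

B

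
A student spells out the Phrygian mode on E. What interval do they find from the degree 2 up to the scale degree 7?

The scale runs E F G A B C D.
Degree 2 = F; 7th degree = D.
F up to D spans 6 letter names and 9 semitones — a major sixth.

M6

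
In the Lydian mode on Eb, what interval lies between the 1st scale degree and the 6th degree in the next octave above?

Eb lydian: Eb F G A Bb C D.
The 1st scale degree is Eb and the scale degree 6 (up an octave) is C.
Eb up to C spans 13 letter names and 21 semitones — a major thirteenth.

major thirteenth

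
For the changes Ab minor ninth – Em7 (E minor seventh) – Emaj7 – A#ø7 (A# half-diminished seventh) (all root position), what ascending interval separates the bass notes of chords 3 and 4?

augmented fourth

The roots are E and A#.
4 letter names make it a fourth; at 6 semitones (a half step wider than perfect) the quality is augmented.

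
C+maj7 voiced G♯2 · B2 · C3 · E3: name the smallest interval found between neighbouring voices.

Adjacent intervals: G♯2→B2 = minor third; B2→C3 = minor second; C3→E3 = major third.
The smallest is B2 to C3, a minor second (1 semitone).

minor 2nd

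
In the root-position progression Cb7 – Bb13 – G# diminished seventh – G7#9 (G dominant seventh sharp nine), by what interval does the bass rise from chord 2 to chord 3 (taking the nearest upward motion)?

augmented 6th

The roots are Bb and G#.
Bb up to G# is 10 semitones, a half step wider than a major sixth, so the interval is augmented.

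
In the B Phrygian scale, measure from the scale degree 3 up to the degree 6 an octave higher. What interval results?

perfect eleventh

The scale runs B C D E F♯ G A.
That puts D below G.
From D to G is 17 semitones, exactly the perfect eleventh.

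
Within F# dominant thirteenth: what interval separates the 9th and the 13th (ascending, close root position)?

The chord tones of F#13 are F#-A#-C#-E-G#-D#.
That puts G# below D#.
G# up to D# spans 5 letter names and 7 semitones — a perfect fifth.

perfect fifth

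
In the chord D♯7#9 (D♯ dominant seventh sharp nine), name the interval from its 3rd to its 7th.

The chord tones of D♯7#9 are D♯ F𝄪 A♯ C♯ E𝄪.
So we need the interval from F𝄪 up to C♯.
F𝄪 up to C♯ is 6 semitones, a half step narrower than a perfect fifth, so the interval is diminished.

diminished fifth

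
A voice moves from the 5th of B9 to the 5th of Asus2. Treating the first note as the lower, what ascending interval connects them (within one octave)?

m7

B9 has F# as its 5th, and Asus2 has E as its 5th.
7 letter names make it a seventh; at 10 semitones (a half step narrower than major) the quality is minor.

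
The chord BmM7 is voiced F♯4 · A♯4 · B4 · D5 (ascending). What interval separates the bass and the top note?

The outer voices are F♯4 and D5.
From F♯ to D: 8 semitones over a sixth = minor.

minor sixth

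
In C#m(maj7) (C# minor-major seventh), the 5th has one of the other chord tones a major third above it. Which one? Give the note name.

B#

C#mM7 (C# minor-major seventh): C#-E-G#-B#.
The 5th is G#. A major third above G# is B#.
B# is the chord's 7th.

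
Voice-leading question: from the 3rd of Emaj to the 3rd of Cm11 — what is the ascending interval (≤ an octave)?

The 3rd of Emaj is G♯; the 3rd of Cm11 is E♭.
From G♯ to E♭: 7 semitones over a sixth = diminished.

diminished sixth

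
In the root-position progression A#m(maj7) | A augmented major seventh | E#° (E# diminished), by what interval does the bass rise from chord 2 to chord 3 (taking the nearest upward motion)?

augmented fifth

The roots are A and E#.
A up to E# is 8 semitones, a half step wider than a perfect fifth, so the interval is augmented.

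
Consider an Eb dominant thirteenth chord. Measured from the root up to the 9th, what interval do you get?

The chord tones of Eb13 (Eb dominant thirteenth) are Eb-G-Bb-Db-F-C.
The root is Eb and the 9th is F.
Eb up to F spans 9 letter names and 14 semitones — a major ninth.

major ninth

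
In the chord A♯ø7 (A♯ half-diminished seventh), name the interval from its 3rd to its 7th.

Spelling the chord: A♯, C♯, E, G♯.
The 3rd is C♯ and the 7th is G♯.
Counting 5 letters and 7 half steps from C♯ gives a perfect fifth.

perfect fifth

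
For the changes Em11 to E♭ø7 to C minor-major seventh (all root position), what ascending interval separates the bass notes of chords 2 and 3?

major sixth

The roots are E♭ and C.
From E♭ to C is 9 semitones, exactly the major sixth.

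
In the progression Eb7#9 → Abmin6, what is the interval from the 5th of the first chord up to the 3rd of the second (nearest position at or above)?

minor second

The 5th of Eb7#9 is Bb; the 3rd of Abmin6 is Cb.
From Bb to Cb: 1 semitone over a second = minor.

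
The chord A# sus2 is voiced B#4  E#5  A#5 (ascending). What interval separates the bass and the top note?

minor seventh

The outer voices are B#4 and A#5.
7 letter names make it a seventh; at 10 semitones (a half step narrower than major) the quality is minor.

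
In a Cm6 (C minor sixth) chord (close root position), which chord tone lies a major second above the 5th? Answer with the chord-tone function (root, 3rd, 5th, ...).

6th

C minor sixth: C–E♭–G–A.
The 5th is G. A major second above G is A.
A is the chord's 6th.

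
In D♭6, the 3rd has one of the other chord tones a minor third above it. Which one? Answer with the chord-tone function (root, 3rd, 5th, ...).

D♭ major sixth: D♭, F, A♭, B♭.
The 3rd is F. A minor third above F is A♭.
A♭ is the chord's 5th.

5th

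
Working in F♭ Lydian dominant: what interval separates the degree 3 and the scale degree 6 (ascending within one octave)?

perfect fourth

The scale runs F♭ G♭ A♭ B♭ C♭ D♭ E𝄫.
Degree 3 = A♭; scale degree 6 = D♭.
Counting 4 letters and 5 half steps from A♭ gives a perfect fourth.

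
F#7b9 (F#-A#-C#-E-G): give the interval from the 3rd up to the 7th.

diminished 5th

So we need the interval from A# up to E.
5 letter names make it a fifth; at 6 semitones (a half step narrower than perfect) the quality is diminished.
This 3–7 tritone is the characteristic tension at the heart of the dominant sound.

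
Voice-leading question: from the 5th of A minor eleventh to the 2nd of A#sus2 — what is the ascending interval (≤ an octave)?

augmented 5th

A minor eleventh has E as its 5th, and A#sus2 has B# as its 2nd.
5 letter names make it a fifth; at 8 semitones (a half step wider than perfect) the quality is augmented.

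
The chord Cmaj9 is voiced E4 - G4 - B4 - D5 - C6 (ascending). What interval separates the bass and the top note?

The outer voices are E4 and C6.
E up to C is 20 semitones, a half step narrower than a major thirteenth, so the interval is minor.

minor 13th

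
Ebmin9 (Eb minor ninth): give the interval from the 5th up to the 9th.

The chord tones of Ebm9 are Eb–Gb–Bb–Db–F.
5th = Bb; 9th = F.
Counting 5 letters and 7 half steps from Bb gives a perfect fifth.

perfect fifth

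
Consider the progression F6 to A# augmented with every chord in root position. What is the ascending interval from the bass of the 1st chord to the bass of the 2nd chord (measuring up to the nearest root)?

The roots are F and A#.
F up to A# is 5 semitones, a half step wider than a major third, so the interval is augmented.

A3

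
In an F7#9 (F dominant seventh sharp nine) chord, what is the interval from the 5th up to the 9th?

F7#9 (F dominant seventh sharp nine): F-A-C-E♭-G♯.
So we need the interval from C up to G♯.
C up to G♯ is 8 semitones, a half step wider than a perfect fifth, so the interval is augmented.

A5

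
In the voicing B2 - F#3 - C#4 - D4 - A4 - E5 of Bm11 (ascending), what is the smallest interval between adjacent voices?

Adjacent intervals: B2→F#3 = perfect fifth; F#3→C#4 = perfect fifth; C#4→D4 = minor second; D4→A4 = perfect fifth; A4→E5 = perfect fifth.
The smallest is C#4 to D4, a minor second (1 semitone).

minor second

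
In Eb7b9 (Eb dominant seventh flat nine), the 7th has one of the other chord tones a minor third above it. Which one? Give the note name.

Spelling the chord: Eb, G, Bb, Db, Fb.
The 7th is Db. A minor third above Db is Fb.
Fb is the chord's 9th.

Fb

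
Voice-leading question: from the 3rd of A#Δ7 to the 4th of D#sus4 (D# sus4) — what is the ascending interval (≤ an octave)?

diminished fifth

The 3rd of A#Δ7 is C##; the 4th of D#sus4 (D# sus4) is G#.
C## up to G# is 6 semitones, a half step narrower than a perfect fifth, so the interval is diminished.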